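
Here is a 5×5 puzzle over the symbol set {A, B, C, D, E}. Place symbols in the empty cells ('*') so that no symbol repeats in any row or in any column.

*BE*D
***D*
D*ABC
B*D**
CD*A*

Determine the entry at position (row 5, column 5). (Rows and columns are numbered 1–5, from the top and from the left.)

At row 1, column 1: row 1 has {B,D,E}; column 1 has {B,C,D}; that leaves A.
At row 1, column 4: row 1 has {A,B,D,E}; column 4 has {A,B,D}; that leaves C.
At row 2, column 1: row 2 has {D}; column 1 has {A,B,C,D}; that leaves E.
At row 3, column 2: row 3 has {A,B,C,D}; column 2 has {B,D}; that leaves E.
At row 4, column 4: row 4 has {B,D}; column 4 has {A,B,C,D}; that leaves E.
At row 4, column 5: row 4 has {B,D,E}; column 5 has {C,D}; that leaves A.
At row 5, column 3: row 5 has {A,C,D}; column 3 has {A,D,E}; that leaves B.
At row 5, column 5: row 5 has {A,B,C,D}; column 5 has {A,C,D}; that leaves E.

E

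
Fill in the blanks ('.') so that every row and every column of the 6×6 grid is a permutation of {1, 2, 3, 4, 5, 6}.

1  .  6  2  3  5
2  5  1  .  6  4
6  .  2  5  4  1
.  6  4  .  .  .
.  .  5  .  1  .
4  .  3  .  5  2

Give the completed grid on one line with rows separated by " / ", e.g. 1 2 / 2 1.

1 4 6 2 3 5 / 2 5 1 3 6 4 / 6 3 2 5 4 1 / 5 6 4 1 2 3 / 3 2 5 4 1 6 / 4 1 3 6 5 2

(r1,c2) = 4
(r2,c4) = 3
(r3,c2) = 3
(r4,c4) = 1
(r4,c5) = 2
(r4,c6) = 3
(r5,c1) = 3
(r5,c2) = 2
(r5,c6) = 6
(r6,c2) = 1
(r6,c4) = 6
(r4,c1) = 5
(r5,c4) = 4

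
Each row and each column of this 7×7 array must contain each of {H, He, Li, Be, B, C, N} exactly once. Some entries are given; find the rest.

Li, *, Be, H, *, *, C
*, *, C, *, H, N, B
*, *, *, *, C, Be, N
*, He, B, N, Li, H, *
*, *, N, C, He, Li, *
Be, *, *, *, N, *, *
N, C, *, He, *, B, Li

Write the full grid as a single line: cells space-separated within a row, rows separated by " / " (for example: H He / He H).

Li N Be H B He C / He Li C Be H N B / H B He Li C Be N / C He B N Li H Be / B Be N C He Li H / Be H Li B N C He / N C H He Be B Li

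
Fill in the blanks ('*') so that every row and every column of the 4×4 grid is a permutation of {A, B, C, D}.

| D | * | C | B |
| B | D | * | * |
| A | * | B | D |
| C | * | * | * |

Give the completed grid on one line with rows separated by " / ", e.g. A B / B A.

D A C B / B D A C / A C B D / C B D A

row 1 has {B,C,D}; column 2 has {D} — only A is left for (r1,c2).
row 2 has {B,D}; column 3 has {B,C} — only A is left for (r2,c3).
row 2 has {A,B,D}; column 4 has {B,D} — only C is left for (r2,c4).
row 3 has {A,B,D}; column 2 has {A,D} — only C is left for (r3,c2).
row 4 has {C}; column 2 has {A,C,D} — only B is left for (r4,c2).
row 4 has {B,C}; column 3 has {A,B,C} — only D is left for (r4,c3).
row 4 has {B,C,D}; column 4 has {B,C,D} — only A is left for (r4,c4).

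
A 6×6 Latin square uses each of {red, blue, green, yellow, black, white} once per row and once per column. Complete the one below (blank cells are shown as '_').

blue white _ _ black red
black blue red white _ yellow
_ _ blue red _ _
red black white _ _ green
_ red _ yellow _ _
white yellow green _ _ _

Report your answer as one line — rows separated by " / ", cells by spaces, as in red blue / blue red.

blue white yellow green black red / black blue red white green yellow / yellow green blue red white black / red black white blue yellow green / green red black yellow blue white / white yellow green black red blue

(r1,c3) = yellow
(r1,c4) = green
(r2,c5) = green
(r3,c2) = green
(r4,c4) = blue
(r4,c5) = yellow
(r5,c1) = green
(r5,c3) = black
(r6,c4) = black
(r6,c6) = blue
(r3,c1) = yellow
(r3,c5) = white
(r3,c6) = black
(r5,c5) = blue
(r5,c6) = white
(r6,c5) = red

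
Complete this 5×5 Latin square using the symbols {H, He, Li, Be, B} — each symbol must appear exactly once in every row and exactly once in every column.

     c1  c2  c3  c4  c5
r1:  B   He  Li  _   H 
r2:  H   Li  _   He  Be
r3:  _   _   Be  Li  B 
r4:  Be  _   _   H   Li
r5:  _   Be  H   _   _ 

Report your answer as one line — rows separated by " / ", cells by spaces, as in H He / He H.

B He Li Be H / H Li B He Be / He H Be Li B / Be B He H Li / Li Be H B He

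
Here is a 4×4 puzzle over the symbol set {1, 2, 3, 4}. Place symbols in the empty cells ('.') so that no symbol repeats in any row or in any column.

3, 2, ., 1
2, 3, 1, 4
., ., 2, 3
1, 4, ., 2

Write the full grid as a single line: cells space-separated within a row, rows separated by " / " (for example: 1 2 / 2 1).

3 2 4 1 / 2 3 1 4 / 4 1 2 3 / 1 4 3 2

(r1,c3) = 4
(r3,c1) = 4
(r3,c2) = 1
(r4,c3) = 3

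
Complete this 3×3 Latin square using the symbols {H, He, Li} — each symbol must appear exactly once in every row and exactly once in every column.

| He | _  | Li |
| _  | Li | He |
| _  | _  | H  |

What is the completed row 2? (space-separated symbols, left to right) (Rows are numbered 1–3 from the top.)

(r1,c2) = H
(r2,c1) = H

H Li He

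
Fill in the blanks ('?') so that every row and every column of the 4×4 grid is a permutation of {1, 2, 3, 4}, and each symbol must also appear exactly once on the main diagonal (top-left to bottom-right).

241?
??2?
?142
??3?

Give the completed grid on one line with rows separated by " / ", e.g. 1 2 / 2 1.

Cell (r1,c4): row 1 has {1,2,4}; column 4 has {2} → 3.
Cell (r2,c2): row 2 has {2}; column 2 has {1,4}; the diagonal has {2,4} → 3.
Cell (r3,c1): row 3 has {1,2,4}; column 1 has {2} → 3.
Cell (r4,c2): row 4 has {3}; column 2 has {1,3,4} → 2.
Cell (r4,c4): row 4 has {2,3}; column 4 has {2,3}; the diagonal has {2,3,4} → 1.
Cell (r2,c4): row 2 has {2,3}; column 4 has {1,2,3} → 4.
Cell (r4,c1): row 4 has {1,2,3}; column 1 has {2,3} → 4.
Cell (r2,c1): row 2 has {2,3,4}; column 1 has {2,3,4} → 1.

2 4 1 3 / 1 3 2 4 / 3 1 4 2 / 4 2 3 1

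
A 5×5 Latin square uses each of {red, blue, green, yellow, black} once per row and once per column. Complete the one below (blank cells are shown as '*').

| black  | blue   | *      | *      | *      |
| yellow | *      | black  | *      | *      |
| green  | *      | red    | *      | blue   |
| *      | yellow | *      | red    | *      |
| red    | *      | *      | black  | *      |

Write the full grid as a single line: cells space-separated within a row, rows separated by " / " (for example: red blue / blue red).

black blue yellow green red / yellow red black blue green / green black red yellow blue / blue yellow green red black / red green blue black yellow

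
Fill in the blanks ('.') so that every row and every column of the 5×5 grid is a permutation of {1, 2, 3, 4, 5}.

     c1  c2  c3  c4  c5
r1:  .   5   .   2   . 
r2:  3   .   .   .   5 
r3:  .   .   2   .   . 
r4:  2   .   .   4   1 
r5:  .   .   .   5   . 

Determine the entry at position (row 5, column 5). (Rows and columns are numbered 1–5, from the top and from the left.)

row 2 has {3,5}; column 4 has {2,4,5} — only 1 is left for (r2,c4).
row 3 has {2}; column 4 has {1,2,4,5} — only 3 is left for (r3,c4).
row 3 has {2,3}; column 5 has {1,5} — only 4 is left for (r3,c5).
row 4 has {1,2,4}; column 2 has {5} — only 3 is left for (r4,c2).
row 4 has {1,2,3,4}; column 3 has {2} — only 5 is left for (r4,c3).
row 1 has {2,5}; column 5 has {1,4,5} — only 3 is left for (r1,c5).
row 2 has {1,3,5}; column 3 has {2,5} — only 4 is left for (r2,c3).
row 3 has {2,3,4}; column 2 has {3,5} — only 1 is left for (r3,c2).
row 5 has {5}; column 5 has {1,3,4,5} — only 2 is left for (r5,c5).

2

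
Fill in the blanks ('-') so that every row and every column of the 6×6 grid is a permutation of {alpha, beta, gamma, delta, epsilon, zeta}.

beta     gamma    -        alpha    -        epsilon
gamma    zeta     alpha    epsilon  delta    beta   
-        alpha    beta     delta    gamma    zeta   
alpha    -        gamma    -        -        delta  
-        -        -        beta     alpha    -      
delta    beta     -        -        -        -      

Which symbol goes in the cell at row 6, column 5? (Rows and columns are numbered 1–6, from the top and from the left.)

epsilon

Cell (r1,c5): row 1 has {alpha,beta,gamma,epsilon}; column 5 has {alpha,gamma,delta} → zeta.
Cell (r3,c1): row 3 has {alpha,beta,gamma,delta,zeta}; column 1 has {alpha,beta,gamma,delta} → epsilon.
Cell (r4,c2): row 4 has {alpha,gamma,delta}; column 2 has {alpha,beta,gamma,zeta} → epsilon.
Cell (r4,c4): row 4 has {alpha,gamma,delta,epsilon}; column 4 has {alpha,beta,delta,epsilon} → zeta.
Cell (r4,c5): row 4 has {alpha,gamma,delta,epsilon,zeta}; column 5 has {alpha,gamma,delta,zeta} → beta.
Cell (r5,c1): row 5 has {alpha,beta}; column 1 has {alpha,beta,gamma,delta,epsilon} → zeta.
Cell (r5,c2): row 5 has {alpha,beta,zeta}; column 2 has {alpha,beta,gamma,epsilon,zeta} → delta.
Cell (r5,c3): row 5 has {alpha,beta,delta,zeta}; column 3 has {alpha,beta,gamma} → epsilon.
Cell (r5,c6): row 5 has {alpha,beta,delta,epsilon,zeta}; column 6 has {beta,delta,epsilon,zeta} → gamma.
Cell (r6,c3): row 6 has {beta,delta}; column 3 has {alpha,beta,gamma,epsilon} → zeta.
Cell (r6,c4): row 6 has {beta,delta,zeta}; column 4 has {alpha,beta,delta,epsilon,zeta} → gamma.
Cell (r6,c5): row 6 has {beta,gamma,delta,zeta}; column 5 has {alpha,beta,gamma,delta,zeta} → epsilon.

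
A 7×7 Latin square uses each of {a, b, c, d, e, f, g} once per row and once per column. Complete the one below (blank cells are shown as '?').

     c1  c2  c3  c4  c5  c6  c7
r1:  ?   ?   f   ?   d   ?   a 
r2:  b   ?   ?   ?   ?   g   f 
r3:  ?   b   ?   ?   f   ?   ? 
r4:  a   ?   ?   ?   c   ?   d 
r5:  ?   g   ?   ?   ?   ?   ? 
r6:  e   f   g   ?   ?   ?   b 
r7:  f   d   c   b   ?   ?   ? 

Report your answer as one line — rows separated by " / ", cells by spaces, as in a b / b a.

At row 4, column 2: row 4 has {a,c,d}; column 2 has {b,d,f,g}; that leaves e.
At row 4, column 3: row 4 has {a,c,d,e}; column 3 has {c,f,g}; that leaves b.
At row 4, column 6: row 4 has {a,b,c,d,e}; column 6 has {g}; that leaves f.
At row 6, column 5: row 6 has {b,e,f,g}; column 5 has {c,d,f}; that leaves a.
At row 1, column 2: row 1 has {a,d,f}; column 2 has {b,d,e,f,g}; that leaves c.
At row 2, column 2: row 2 has {b,f,g}; column 2 has {b,c,d,e,f,g}; that leaves a.
At row 2, column 5: row 2 has {a,b,f,g}; column 5 has {a,c,d,f}; that leaves e.
At row 4, column 4: row 4 has {a,b,c,d,e,f}; column 4 has {b}; that leaves g.
At row 5, column 5: row 5 has {g}; column 5 has {a,c,d,e,f}; that leaves b.
At row 7, column 5: row 7 has {b,c,d,f}; column 5 has {a,b,c,d,e,f}; that leaves g.
At row 7, column 7: row 7 has {b,c,d,f,g}; column 7 has {a,b,d,f}; that leaves e.
At row 1, column 1: row 1 has {a,c,d,f}; column 1 has {a,b,e,f}; that leaves g.
At row 1, column 4: row 1 has {a,c,d,f,g}; column 4 has {b,g}; that leaves e.
At row 1, column 6: row 1 has {a,c,d,e,f,g}; column 6 has {f,g}; that leaves b.
At row 2, column 3: row 2 has {a,b,e,f,g}; column 3 has {b,c,f,g}; that leaves d.
At row 2, column 4: row 2 has {a,b,d,e,f,g}; column 4 has {b,e,g}; that leaves c.
At row 5, column 7: row 5 has {b,g}; column 7 has {a,b,d,e,f}; that leaves c.
At row 6, column 4: row 6 has {a,b,e,f,g}; column 4 has {b,c,e,g}; that leaves d.
At row 6, column 6: row 6 has {a,b,d,e,f,g}; column 6 has {b,f,g}; that leaves c.
At row 7, column 6: row 7 has {b,c,d,e,f,g}; column 6 has {b,c,f,g}; that leaves a.
At row 3, column 4: row 3 has {b,f}; column 4 has {b,c,d,e,g}; that leaves a.
At row 3, column 7: row 3 has {a,b,f}; column 7 has {a,b,c,d,e,f}; that leaves g.
At row 5, column 1: row 5 has {b,c,g}; column 1 has {a,b,e,f,g}; that leaves d.
At row 5, column 4: row 5 has {b,c,d,g}; column 4 has {a,b,c,d,e,g}; that leaves f.
At row 5, column 6: row 5 has {b,c,d,f,g}; column 6 has {a,b,c,f,g}; that leaves e.
At row 3, column 1: row 3 has {a,b,f,g}; column 1 has {a,b,d,e,f,g}; that leaves c.
At row 3, column 3: row 3 has {a,b,c,f,g}; column 3 has {b,c,d,f,g}; that leaves e.
At row 3, column 6: row 3 has {a,b,c,e,f,g}; column 6 has {a,b,c,e,f,g}; that leaves d.
At row 5, column 3: row 5 has {b,c,d,e,f,g}; column 3 has {b,c,d,e,f,g}; that leaves a.

g c f e d b a / b a d c e g f / c b e a f d g / a e b g c f d / d g a f b e c / e f g d a c b / f d c b g a e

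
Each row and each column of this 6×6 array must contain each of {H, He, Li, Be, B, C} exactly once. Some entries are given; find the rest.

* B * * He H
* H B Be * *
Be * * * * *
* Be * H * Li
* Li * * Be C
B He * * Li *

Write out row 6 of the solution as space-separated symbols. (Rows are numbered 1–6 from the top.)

(r2,c5) = C
(r2,c6) = He
(r3,c2) = C
(r3,c6) = B
(r4,c5) = B
(r6,c4) = C
(r6,c6) = Be
(r1,c4) = Li
(r2,c1) = Li
(r3,c4) = He
(r3,c5) = H
(r5,c4) = B
(r6,c3) = H

B He H C Li Be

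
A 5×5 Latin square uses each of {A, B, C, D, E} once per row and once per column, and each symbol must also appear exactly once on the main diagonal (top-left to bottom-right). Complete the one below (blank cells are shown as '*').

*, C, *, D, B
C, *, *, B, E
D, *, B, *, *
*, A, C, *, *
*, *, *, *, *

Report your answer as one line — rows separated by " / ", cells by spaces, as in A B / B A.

A C E D B / C D A B E / D E B C A / B A C E D / E B D A C

At row 2, column 2: row 2 has {B,C,E}; column 2 has {A,C}; the diagonal has {B}; that leaves D.
At row 2, column 3: row 2 has {B,C,D,E}; column 3 has {B,C}; that leaves A.
At row 3, column 2: row 3 has {B,D}; column 2 has {A,C,D}; that leaves E.
At row 4, column 4: row 4 has {A,C}; column 4 has {B,D}; the diagonal has {B,D}; that leaves E.
At row 4, column 5: row 4 has {A,C,E}; column 5 has {B,E}; that leaves D.
At row 5, column 2: row 5 is empty so far; column 2 has {A,C,D,E}; that leaves B.
At row 1, column 1: row 1 has {B,C,D}; column 1 has {C,D}; the diagonal has {B,D,E}; that leaves A.
At row 1, column 3: row 1 has {A,B,C,D}; column 3 has {A,B,C}; that leaves E.
At row 4, column 1: row 4 has {A,C,D,E}; column 1 has {A,C,D}; that leaves B.
At row 5, column 1: row 5 has {B}; column 1 has {A,B,C,D}; that leaves E.
At row 5, column 3: row 5 has {B,E}; column 3 has {A,B,C,E}; that leaves D.
At row 5, column 5: row 5 has {B,D,E}; column 5 has {B,D,E}; the diagonal has {A,B,D,E}; that leaves C.
At row 3, column 5: row 3 has {B,D,E}; column 5 has {B,C,D,E}; that leaves A.
At row 5, column 4: row 5 has {B,C,D,E}; column 4 has {B,D,E}; that leaves A.
At row 3, column 4: row 3 has {A,B,D,E}; column 4 has {A,B,D,E}; that leaves C.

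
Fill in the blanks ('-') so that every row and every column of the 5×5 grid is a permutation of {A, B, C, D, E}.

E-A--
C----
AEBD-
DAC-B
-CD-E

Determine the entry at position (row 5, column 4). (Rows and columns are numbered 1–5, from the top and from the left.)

(r2,c3) = E
(r3,c5) = C
(r4,c4) = E
(r5,c1) = B
(r5,c4) = A

A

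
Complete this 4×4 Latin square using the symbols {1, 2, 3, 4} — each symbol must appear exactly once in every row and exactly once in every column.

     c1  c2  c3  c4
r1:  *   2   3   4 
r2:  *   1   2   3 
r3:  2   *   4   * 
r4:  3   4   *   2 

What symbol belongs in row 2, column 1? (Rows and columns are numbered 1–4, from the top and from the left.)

At row 1, column 1: row 1 has {2,3,4}; column 1 has {2,3}; that leaves 1.
At row 2, column 1: row 2 has {1,2,3}; column 1 has {1,2,3}; that leaves 4.

4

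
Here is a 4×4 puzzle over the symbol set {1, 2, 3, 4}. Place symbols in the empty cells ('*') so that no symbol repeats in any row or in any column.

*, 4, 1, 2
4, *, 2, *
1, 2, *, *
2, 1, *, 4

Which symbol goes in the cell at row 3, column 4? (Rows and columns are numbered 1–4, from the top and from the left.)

3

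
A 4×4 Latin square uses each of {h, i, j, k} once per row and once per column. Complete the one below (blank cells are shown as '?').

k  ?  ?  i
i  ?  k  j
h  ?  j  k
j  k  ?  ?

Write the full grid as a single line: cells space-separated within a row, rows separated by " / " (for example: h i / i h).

k j h i / i h k j / h i j k / j k i h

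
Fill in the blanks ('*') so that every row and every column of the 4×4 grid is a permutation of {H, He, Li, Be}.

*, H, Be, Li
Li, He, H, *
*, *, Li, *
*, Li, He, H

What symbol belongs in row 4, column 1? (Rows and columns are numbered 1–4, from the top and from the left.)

(r1,c1) = He
(r2,c4) = Be
(r3,c2) = Be
(r3,c4) = He
(r4,c1) = Be

Be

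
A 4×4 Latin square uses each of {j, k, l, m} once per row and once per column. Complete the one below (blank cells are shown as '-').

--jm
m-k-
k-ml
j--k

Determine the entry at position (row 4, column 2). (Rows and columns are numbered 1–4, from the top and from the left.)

At row 1, column 1: row 1 has {j,m}; column 1 has {j,k,m}; that leaves l.
At row 1, column 2: row 1 has {j,l,m}; column 2 is empty so far; that leaves k.
At row 2, column 4: row 2 has {k,m}; column 4 has {k,l,m}; that leaves j.
At row 3, column 2: row 3 has {k,l,m}; column 2 has {k}; that leaves j.
At row 4, column 3: row 4 has {j,k}; column 3 has {j,k,m}; that leaves l.
At row 2, column 2: row 2 has {j,k,m}; column 2 has {j,k}; that leaves l.
At row 4, column 2: row 4 has {j,k,l}; column 2 has {j,k,l}; that leaves m.

m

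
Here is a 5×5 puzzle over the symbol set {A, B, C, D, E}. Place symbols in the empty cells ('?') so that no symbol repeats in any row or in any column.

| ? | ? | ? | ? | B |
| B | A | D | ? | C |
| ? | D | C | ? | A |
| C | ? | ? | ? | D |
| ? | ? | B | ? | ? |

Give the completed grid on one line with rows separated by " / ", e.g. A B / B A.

D E A C B / B A D E C / E D C B A / C B E A D / A C B D E

Cell (r2,c4): row 2 has {A,B,C,D}; column 4 is empty so far → E.
Cell (r3,c1): row 3 has {A,C,D}; column 1 has {B,C} → E.
Cell (r3,c4): row 3 has {A,C,D,E}; column 4 has {E} → B.
Cell (r4,c4): row 4 has {C,D}; column 4 has {B,E} → A.
Cell (r5,c5): row 5 has {B}; column 5 has {A,B,C,D} → E.
Cell (r4,c3): row 4 has {A,C,D}; column 3 has {B,C,D} → E.
Cell (r5,c2): row 5 has {B,E}; column 2 has {A,D} → C.
Cell (r5,c4): row 5 has {B,C,E}; column 4 has {A,B,E} → D.
Cell (r1,c2): row 1 has {B}; column 2 has {A,C,D} → E.
Cell (r1,c3): row 1 has {B,E}; column 3 has {B,C,D,E} → A.
Cell (r1,c4): row 1 has {A,B,E}; column 4 has {A,B,D,E} → C.
Cell (r4,c2): row 4 has {A,C,D,E}; column 2 has {A,C,D,E} → B.
Cell (r5,c1): row 5 has {B,C,D,E}; column 1 has {B,C,E} → A.
Cell (r1,c1): row 1 has {A,B,C,E}; column 1 has {A,B,C,E} → D.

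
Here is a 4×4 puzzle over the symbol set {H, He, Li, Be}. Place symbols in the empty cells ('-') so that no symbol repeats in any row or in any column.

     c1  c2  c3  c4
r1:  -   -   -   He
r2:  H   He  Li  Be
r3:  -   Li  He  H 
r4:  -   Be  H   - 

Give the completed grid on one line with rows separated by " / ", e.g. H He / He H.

(r1,c2): row 1 has {He}; column 2 has {He,Li,Be}, so it must be H.
(r1,c3): row 1 has {H,He}; column 3 has {H,He,Li}, so it must be Be.
(r3,c1): row 3 has {H,He,Li}; column 1 has {H}, so it must be Be.
(r4,c4): row 4 has {H,Be}; column 4 has {H,He,Be}, so it must be Li.
(r1,c1): row 1 has {H,He,Be}; column 1 has {H,Be}, so it must be Li.
(r4,c1): row 4 has {H,Li,Be}; column 1 has {H,Li,Be}, so it must be He.

Li H Be He / H He Li Be / Be Li He H / He Be H Li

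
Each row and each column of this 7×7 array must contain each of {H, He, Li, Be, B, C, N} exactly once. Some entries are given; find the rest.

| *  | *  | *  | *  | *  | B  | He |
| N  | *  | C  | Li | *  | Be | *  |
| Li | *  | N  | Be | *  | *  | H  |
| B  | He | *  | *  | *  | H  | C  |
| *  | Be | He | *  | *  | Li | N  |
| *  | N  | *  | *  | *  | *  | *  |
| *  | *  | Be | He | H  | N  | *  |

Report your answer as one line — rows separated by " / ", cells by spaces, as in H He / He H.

Be Li H C N B He / N H C Li He Be B / Li C N Be B He H / B He Li N Be H C / H Be He B C Li N / He N B H Li C Be / C B Be He H N Li

(r2,c7) = B
(r4,c3) = Li
(r4,c4) = N
(r4,c5) = Be
(r7,c1) = C
(r7,c7) = Li
(r1,c3) = H
(r1,c4) = C
(r2,c2) = H
(r2,c5) = He
(r5,c1) = H
(r5,c4) = B
(r5,c5) = C
(r6,c3) = B
(r6,c4) = H
(r6,c5) = Li
(r6,c7) = Be
(r7,c2) = B
(r1,c1) = Be
(r1,c2) = Li
(r1,c5) = N
(r3,c2) = C
(r3,c5) = B
(r3,c6) = He
(r6,c1) = He
(r6,c6) = C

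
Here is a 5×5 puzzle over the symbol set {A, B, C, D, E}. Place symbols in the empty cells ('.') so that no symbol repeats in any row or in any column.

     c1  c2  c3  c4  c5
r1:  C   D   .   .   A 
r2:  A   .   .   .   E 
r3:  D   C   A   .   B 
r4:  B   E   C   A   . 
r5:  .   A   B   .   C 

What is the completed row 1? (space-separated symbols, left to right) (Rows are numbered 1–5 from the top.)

C D E B A

(r1,c3) = E
(r1,c4) = B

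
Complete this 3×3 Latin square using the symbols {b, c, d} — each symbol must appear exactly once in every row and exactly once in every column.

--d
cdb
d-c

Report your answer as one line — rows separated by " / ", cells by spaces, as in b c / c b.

b c d / c d b / d b c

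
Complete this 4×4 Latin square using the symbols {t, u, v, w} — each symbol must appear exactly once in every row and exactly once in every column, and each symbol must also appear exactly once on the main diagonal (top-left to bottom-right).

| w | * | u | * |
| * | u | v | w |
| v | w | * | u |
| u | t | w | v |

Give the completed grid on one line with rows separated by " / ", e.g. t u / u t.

w v u t / t u v w / v w t u / u t w v

(r1,c2) = v
(r1,c4) = t
(r2,c1) = t
(r3,c3) = t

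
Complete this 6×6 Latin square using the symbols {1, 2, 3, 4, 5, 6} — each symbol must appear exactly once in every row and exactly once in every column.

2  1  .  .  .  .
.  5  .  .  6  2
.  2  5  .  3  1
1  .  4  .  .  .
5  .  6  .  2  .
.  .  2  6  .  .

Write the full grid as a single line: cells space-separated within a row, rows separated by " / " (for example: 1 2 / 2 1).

row 1 has {1,2}; column 3 has {2,4,5,6} — only 3 is left for (r1,c3).
row 2 has {2,5,6}; column 3 has {2,3,4,5,6} — only 1 is left for (r2,c3).
row 3 has {1,2,3,5}; column 4 has {6} — only 4 is left for (r3,c4).
row 4 has {1,4}; column 5 has {2,3,6} — only 5 is left for (r4,c5).
row 1 has {1,2,3}; column 4 has {4,6} — only 5 is left for (r1,c4).
row 1 has {1,2,3,5}; column 5 has {2,3,5,6} — only 4 is left for (r1,c5).
row 1 has {1,2,3,4,5}; column 6 has {1,2} — only 6 is left for (r1,c6).
row 2 has {1,2,5,6}; column 4 has {4,5,6} — only 3 is left for (r2,c4).
row 3 has {1,2,3,4,5}; column 1 has {1,2,5} — only 6 is left for (r3,c1).
row 4 has {1,4,5}; column 4 has {3,4,5,6} — only 2 is left for (r4,c4).
row 4 has {1,2,4,5}; column 6 has {1,2,6} — only 3 is left for (r4,c6).
row 5 has {2,5,6}; column 4 has {2,3,4,5,6} — only 1 is left for (r5,c4).
row 5 has {1,2,5,6}; column 6 has {1,2,3,6} — only 4 is left for (r5,c6).
row 6 has {2,6}; column 5 has {2,3,4,5,6} — only 1 is left for (r6,c5).
row 6 has {1,2,6}; column 6 has {1,2,3,4,6} — only 5 is left for (r6,c6).
row 2 has {1,2,3,5,6}; column 1 has {1,2,5,6} — only 4 is left for (r2,c1).
row 4 has {1,2,3,4,5}; column 2 has {1,2,5} — only 6 is left for (r4,c2).
row 5 has {1,2,4,5,6}; column 2 has {1,2,5,6} — only 3 is left for (r5,c2).
row 6 has {1,2,5,6}; column 1 has {1,2,4,5,6} — only 3 is left for (r6,c1).
row 6 has {1,2,3,5,6}; column 2 has {1,2,3,5,6} — only 4 is left for (r6,c2).

2 1 3 5 4 6 / 4 5 1 3 6 2 / 6 2 5 4 3 1 / 1 6 4 2 5 3 / 5 3 6 1 2 4 / 3 4 2 6 1 5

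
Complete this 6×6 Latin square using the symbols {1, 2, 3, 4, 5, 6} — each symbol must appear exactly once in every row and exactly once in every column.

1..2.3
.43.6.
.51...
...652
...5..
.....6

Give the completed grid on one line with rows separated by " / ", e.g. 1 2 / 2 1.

(r1,c2) = 6
(r1,c5) = 4
(r2,c4) = 1
(r2,c6) = 5
(r3,c6) = 4
(r4,c3) = 4
(r5,c6) = 1
(r1,c3) = 5
(r2,c1) = 2
(r3,c4) = 3
(r3,c5) = 2
(r4,c1) = 3
(r4,c2) = 1
(r5,c5) = 3
(r6,c3) = 2
(r6,c4) = 4
(r6,c5) = 1
(r3,c1) = 6
(r5,c1) = 4
(r5,c2) = 2
(r5,c3) = 6
(r6,c1) = 5
(r6,c2) = 3

1 6 5 2 4 3 / 2 4 3 1 6 5 / 6 5 1 3 2 4 / 3 1 4 6 5 2 / 4 2 6 5 3 1 / 5 3 2 4 1 6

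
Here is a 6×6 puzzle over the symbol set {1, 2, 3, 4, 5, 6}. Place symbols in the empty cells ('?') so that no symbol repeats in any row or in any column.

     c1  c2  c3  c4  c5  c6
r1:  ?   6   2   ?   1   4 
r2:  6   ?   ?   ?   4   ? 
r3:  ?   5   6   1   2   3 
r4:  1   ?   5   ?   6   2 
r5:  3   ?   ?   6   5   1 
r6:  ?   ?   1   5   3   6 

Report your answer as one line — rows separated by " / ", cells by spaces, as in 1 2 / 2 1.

(r1,c1): row 1 has {1,2,4,6}; column 1 has {1,3,6}, so it must be 5.
(r1,c4): row 1 has {1,2,4,5,6}; column 4 has {1,5,6}, so it must be 3.
(r2,c3): row 2 has {4,6}; column 3 has {1,2,5,6}, so it must be 3.
(r2,c4): row 2 has {3,4,6}; column 4 has {1,3,5,6}, so it must be 2.
(r2,c6): row 2 has {2,3,4,6}; column 6 has {1,2,3,4,6}, so it must be 5.
(r3,c1): row 3 has {1,2,3,5,6}; column 1 has {1,3,5,6}, so it must be 4.
(r4,c4): row 4 has {1,2,5,6}; column 4 has {1,2,3,5,6}, so it must be 4.
(r5,c3): row 5 has {1,3,5,6}; column 3 has {1,2,3,5,6}, so it must be 4.
(r6,c1): row 6 has {1,3,5,6}; column 1 has {1,3,4,5,6}, so it must be 2.
(r6,c2): row 6 has {1,2,3,5,6}; column 2 has {5,6}, so it must be 4.
(r2,c2): row 2 has {2,3,4,5,6}; column 2 has {4,5,6}, so it must be 1.
(r4,c2): row 4 has {1,2,4,5,6}; column 2 has {1,4,5,6}, so it must be 3.
(r5,c2): row 5 has {1,3,4,5,6}; column 2 has {1,3,4,5,6}, so it must be 2.

5 6 2 3 1 4 / 6 1 3 2 4 5 / 4 5 6 1 2 3 / 1 3 5 4 6 2 / 3 2 4 6 5 1 / 2 4 1 5 3 6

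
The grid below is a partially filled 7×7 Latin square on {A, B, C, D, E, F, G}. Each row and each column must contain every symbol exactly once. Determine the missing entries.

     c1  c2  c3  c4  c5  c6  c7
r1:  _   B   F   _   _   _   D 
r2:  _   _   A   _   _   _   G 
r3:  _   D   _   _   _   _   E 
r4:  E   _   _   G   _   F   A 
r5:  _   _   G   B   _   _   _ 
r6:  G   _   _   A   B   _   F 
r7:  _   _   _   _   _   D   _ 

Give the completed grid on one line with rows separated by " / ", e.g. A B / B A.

(r4,c2): row 4 has {A,E,F,G}; column 2 has {B,D}, so it must be C.
(r4,c5): row 4 has {A,C,E,F,G}; column 5 has {B}, so it must be D.
(r5,c7): row 5 has {B,G}; column 7 has {A,D,E,F,G}, so it must be C.
(r6,c2): row 6 has {A,B,F,G}; column 2 has {B,C,D}, so it must be E.
(r6,c6): row 6 has {A,B,E,F,G}; column 6 has {D,F}, so it must be C.
(r7,c7): row 7 has {D}; column 7 has {A,C,D,E,F,G}, so it must be B.
(r2,c2): row 2 has {A,G}; column 2 has {B,C,D,E}, so it must be F.
(r4,c3): row 4 has {A,C,D,E,F,G}; column 3 has {A,F,G}, so it must be B.
(r5,c2): row 5 has {B,C,G}; column 2 has {B,C,D,E,F}, so it must be A.
(r5,c6): row 5 has {A,B,C,G}; column 6 has {C,D,F}, so it must be E.
(r6,c3): row 6 has {A,B,C,E,F,G}; column 3 has {A,B,F,G}, so it must be D.
(r7,c2): row 7 has {B,D}; column 2 has {A,B,C,D,E,F}, so it must be G.
(r2,c6): row 2 has {A,F,G}; column 6 has {C,D,E,F}, so it must be B.
(r3,c3): row 3 has {D,E}; column 3 has {A,B,D,F,G}, so it must be C.
(r3,c4): row 3 has {C,D,E}; column 4 has {A,B,G}, so it must be F.
(r5,c5): row 5 has {A,B,C,E,G}; column 5 has {B,D}, so it must be F.
(r7,c3): row 7 has {B,D,G}; column 3 has {A,B,C,D,F,G}, so it must be E.
(r7,c4): row 7 has {B,D,E,G}; column 4 has {A,B,F,G}, so it must be C.
(r7,c5): row 7 has {B,C,D,E,G}; column 5 has {B,D,F}, so it must be A.
(r1,c4): row 1 has {B,D,F}; column 4 has {A,B,C,F,G}, so it must be E.
(r2,c4): row 2 has {A,B,F,G}; column 4 has {A,B,C,E,F,G}, so it must be D.
(r3,c5): row 3 has {C,D,E,F}; column 5 has {A,B,D,F}, so it must be G.
(r3,c6): row 3 has {C,D,E,F,G}; column 6 has {B,C,D,E,F}, so it must be A.
(r5,c1): row 5 has {A,B,C,E,F,G}; column 1 has {E,G}, so it must be D.
(r7,c1): row 7 has {A,B,C,D,E,G}; column 1 has {D,E,G}, so it must be F.
(r1,c5): row 1 has {B,D,E,F}; column 5 has {A,B,D,F,G}, so it must be C.
(r1,c6): row 1 has {B,C,D,E,F}; column 6 has {A,B,C,D,E,F}, so it must be G.
(r2,c1): row 2 has {A,B,D,F,G}; column 1 has {D,E,F,G}, so it must be C.
(r2,c5): row 2 has {A,B,C,D,F,G}; column 5 has {A,B,C,D,F,G}, so it must be E.
(r3,c1): row 3 has {A,C,D,E,F,G}; column 1 has {C,D,E,F,G}, so it must be B.
(r1,c1): row 1 has {B,C,D,E,F,G}; column 1 has {B,C,D,E,F,G}, so it must be A.

A B F E C G D / C F A D E B G / B D C F G A E / E C B G D F A / D A G B F E C / G E D A B C F / F G E C A D B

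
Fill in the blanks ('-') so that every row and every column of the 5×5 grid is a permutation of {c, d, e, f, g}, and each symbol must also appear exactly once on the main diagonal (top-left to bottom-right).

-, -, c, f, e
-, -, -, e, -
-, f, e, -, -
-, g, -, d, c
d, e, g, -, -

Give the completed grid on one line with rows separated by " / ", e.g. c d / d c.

g d c f e / f c d e g / c f e g d / e g f d c / d e g c f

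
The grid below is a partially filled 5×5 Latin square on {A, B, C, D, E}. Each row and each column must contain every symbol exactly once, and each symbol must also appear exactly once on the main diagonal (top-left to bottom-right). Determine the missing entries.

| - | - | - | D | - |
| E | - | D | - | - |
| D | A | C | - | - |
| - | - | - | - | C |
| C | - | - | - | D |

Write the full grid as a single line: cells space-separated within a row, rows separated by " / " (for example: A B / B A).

(r2,c2) = B
(r2,c5) = A
(r5,c2) = E
(r1,c1) = A
(r1,c2) = C
(r2,c4) = C
(r4,c1) = B
(r4,c2) = D
(r4,c4) = E
(r3,c4) = B
(r3,c5) = E
(r4,c3) = A
(r5,c3) = B
(r5,c4) = A
(r1,c3) = E
(r1,c5) = B

A C E D B / E B D C A / D A C B E / B D A E C / C E B A D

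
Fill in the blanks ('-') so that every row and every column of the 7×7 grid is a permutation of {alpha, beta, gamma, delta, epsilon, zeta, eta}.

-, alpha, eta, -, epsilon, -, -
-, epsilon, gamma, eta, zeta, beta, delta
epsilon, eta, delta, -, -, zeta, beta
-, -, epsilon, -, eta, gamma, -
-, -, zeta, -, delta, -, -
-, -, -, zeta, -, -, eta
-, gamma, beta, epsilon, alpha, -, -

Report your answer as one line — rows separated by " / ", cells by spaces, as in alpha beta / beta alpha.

zeta alpha eta beta epsilon delta gamma / alpha epsilon gamma eta zeta beta delta / epsilon eta delta alpha gamma zeta beta / beta zeta epsilon delta eta gamma alpha / eta beta zeta gamma delta alpha epsilon / gamma delta alpha zeta beta epsilon eta / delta gamma beta epsilon alpha eta zeta

At row 1, column 6: row 1 has {alpha,epsilon,eta}; column 6 has {beta,gamma,zeta}; that leaves delta.
At row 2, column 1: row 2 has {beta,gamma,delta,epsilon,zeta,eta}; column 1 has {epsilon}; that leaves alpha.
At row 3, column 5: row 3 has {beta,delta,epsilon,zeta,eta}; column 5 has {alpha,delta,epsilon,zeta,eta}; that leaves gamma.
At row 5, column 2: row 5 has {delta,zeta}; column 2 has {alpha,gamma,epsilon,eta}; that leaves beta.
At row 6, column 2: row 6 has {zeta,eta}; column 2 has {alpha,beta,gamma,epsilon,eta}; that leaves delta.
At row 6, column 3: row 6 has {delta,zeta,eta}; column 3 has {beta,gamma,delta,epsilon,zeta,eta}; that leaves alpha.
At row 6, column 5: row 6 has {alpha,delta,zeta,eta}; column 5 has {alpha,gamma,delta,epsilon,zeta,eta}; that leaves beta.
At row 6, column 6: row 6 has {alpha,beta,delta,zeta,eta}; column 6 has {beta,gamma,delta,zeta}; that leaves epsilon.
At row 7, column 6: row 7 has {alpha,beta,gamma,epsilon}; column 6 has {beta,gamma,delta,epsilon,zeta}; that leaves eta.
At row 7, column 7: row 7 has {alpha,beta,gamma,epsilon,eta}; column 7 has {beta,delta,eta}; that leaves zeta.
At row 1, column 7: row 1 has {alpha,delta,epsilon,eta}; column 7 has {beta,delta,zeta,eta}; that leaves gamma.
At row 3, column 4: row 3 has {beta,gamma,delta,epsilon,zeta,eta}; column 4 has {epsilon,zeta,eta}; that leaves alpha.
At row 4, column 2: row 4 has {gamma,epsilon,eta}; column 2 has {alpha,beta,gamma,delta,epsilon,eta}; that leaves zeta.
At row 4, column 7: row 4 has {gamma,epsilon,zeta,eta}; column 7 has {beta,gamma,delta,zeta,eta}; that leaves alpha.
At row 5, column 4: row 5 has {beta,delta,zeta}; column 4 has {alpha,epsilon,zeta,eta}; that leaves gamma.
At row 5, column 6: row 5 has {beta,gamma,delta,zeta}; column 6 has {beta,gamma,delta,epsilon,zeta,eta}; that leaves alpha.
At row 5, column 7: row 5 has {alpha,beta,gamma,delta,zeta}; column 7 has {alpha,beta,gamma,delta,zeta,eta}; that leaves epsilon.
At row 6, column 1: row 6 has {alpha,beta,delta,epsilon,zeta,eta}; column 1 has {alpha,epsilon}; that leaves gamma.
At row 7, column 1: row 7 has {alpha,beta,gamma,epsilon,zeta,eta}; column 1 has {alpha,gamma,epsilon}; that leaves delta.
At row 1, column 4: row 1 has {alpha,gamma,delta,epsilon,eta}; column 4 has {alpha,gamma,epsilon,zeta,eta}; that leaves beta.
At row 4, column 1: row 4 has {alpha,gamma,epsilon,zeta,eta}; column 1 has {alpha,gamma,delta,epsilon}; that leaves beta.
At row 4, column 4: row 4 has {alpha,beta,gamma,epsilon,zeta,eta}; column 4 has {alpha,beta,gamma,epsilon,zeta,eta}; that leaves delta.
At row 5, column 1: row 5 has {alpha,beta,gamma,delta,epsilon,zeta}; column 1 has {alpha,beta,gamma,delta,epsilon}; that leaves eta.
At row 1, column 1: row 1 has {alpha,beta,gamma,delta,epsilon,eta}; column 1 has {alpha,beta,gamma,delta,epsilon,eta}; that leaves zeta.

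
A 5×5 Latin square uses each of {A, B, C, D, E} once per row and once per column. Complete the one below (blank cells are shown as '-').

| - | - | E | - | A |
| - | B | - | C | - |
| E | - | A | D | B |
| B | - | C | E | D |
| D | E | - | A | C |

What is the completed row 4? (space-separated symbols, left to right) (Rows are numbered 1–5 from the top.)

B A C E D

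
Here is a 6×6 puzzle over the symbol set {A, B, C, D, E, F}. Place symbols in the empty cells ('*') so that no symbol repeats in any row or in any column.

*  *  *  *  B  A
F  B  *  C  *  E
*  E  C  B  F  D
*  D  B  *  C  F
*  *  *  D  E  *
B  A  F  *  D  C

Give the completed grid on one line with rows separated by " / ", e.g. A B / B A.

D C E F B A / F B D C A E / A E C B F D / E D B A C F / C F A D E B / B A F E D C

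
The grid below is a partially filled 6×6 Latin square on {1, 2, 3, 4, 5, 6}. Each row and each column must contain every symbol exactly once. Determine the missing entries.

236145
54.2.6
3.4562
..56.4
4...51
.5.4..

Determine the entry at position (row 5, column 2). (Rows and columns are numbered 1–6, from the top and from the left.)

(r3,c2): row 3 has {2,3,4,5,6}; column 2 has {3,4,5}, so it must be 1.
(r4,c1): row 4 has {4,5,6}; column 1 has {2,3,4,5}, so it must be 1.
(r4,c2): row 4 has {1,4,5,6}; column 2 has {1,3,4,5}, so it must be 2.
(r4,c5): row 4 has {1,2,4,5,6}; column 5 has {4,5,6}, so it must be 3.
(r5,c2): row 5 has {1,4,5}; column 2 has {1,2,3,4,5}, so it must be 6.

6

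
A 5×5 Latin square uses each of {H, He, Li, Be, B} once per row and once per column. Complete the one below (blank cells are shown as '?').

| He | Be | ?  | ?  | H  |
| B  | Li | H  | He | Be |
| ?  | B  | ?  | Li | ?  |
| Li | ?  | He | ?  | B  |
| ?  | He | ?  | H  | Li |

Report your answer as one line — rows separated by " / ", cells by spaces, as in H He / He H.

At row 1, column 4: row 1 has {H,He,Be}; column 4 has {H,He,Li}; that leaves B.
At row 3, column 3: row 3 has {Li,B}; column 3 has {H,He}; that leaves Be.
At row 3, column 5: row 3 has {Li,Be,B}; column 5 has {H,Li,Be,B}; that leaves He.
At row 4, column 2: row 4 has {He,Li,B}; column 2 has {He,Li,Be,B}; that leaves H.
At row 4, column 4: row 4 has {H,He,Li,B}; column 4 has {H,He,Li,B}; that leaves Be.
At row 5, column 1: row 5 has {H,He,Li}; column 1 has {He,Li,B}; that leaves Be.
At row 5, column 3: row 5 has {H,He,Li,Be}; column 3 has {H,He,Be}; that leaves B.
At row 1, column 3: row 1 has {H,He,Be,B}; column 3 has {H,He,Be,B}; that leaves Li.
At row 3, column 1: row 3 has {He,Li,Be,B}; column 1 has {He,Li,Be,B}; that leaves H.

He Be Li B H / B Li H He Be / H B Be Li He / Li H He Be B / Be He B H Li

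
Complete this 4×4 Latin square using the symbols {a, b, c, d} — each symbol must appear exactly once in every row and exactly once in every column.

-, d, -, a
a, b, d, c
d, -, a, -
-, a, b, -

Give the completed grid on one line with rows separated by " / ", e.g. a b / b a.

(r1,c3) = c
(r3,c2) = c
(r3,c4) = b
(r4,c1) = c
(r4,c4) = d
(r1,c1) = b

b d c a / a b d c / d c a b / c a b d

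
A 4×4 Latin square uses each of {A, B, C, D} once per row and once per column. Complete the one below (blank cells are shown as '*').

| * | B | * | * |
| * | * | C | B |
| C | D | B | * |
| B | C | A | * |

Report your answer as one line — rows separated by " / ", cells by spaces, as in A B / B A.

At row 1, column 3: row 1 has {B}; column 3 has {A,B,C}; that leaves D.
At row 2, column 2: row 2 has {B,C}; column 2 has {B,C,D}; that leaves A.
At row 3, column 4: row 3 has {B,C,D}; column 4 has {B}; that leaves A.
At row 4, column 4: row 4 has {A,B,C}; column 4 has {A,B}; that leaves D.
At row 1, column 1: row 1 has {B,D}; column 1 has {B,C}; that leaves A.
At row 1, column 4: row 1 has {A,B,D}; column 4 has {A,B,D}; that leaves C.
At row 2, column 1: row 2 has {A,B,C}; column 1 has {A,B,C}; that leaves D.

A B D C / D A C B / C D B A / B C A D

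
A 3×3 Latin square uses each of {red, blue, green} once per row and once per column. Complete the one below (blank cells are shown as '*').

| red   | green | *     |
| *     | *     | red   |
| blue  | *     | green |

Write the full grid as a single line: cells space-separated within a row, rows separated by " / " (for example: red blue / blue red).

red green blue / green blue red / blue red green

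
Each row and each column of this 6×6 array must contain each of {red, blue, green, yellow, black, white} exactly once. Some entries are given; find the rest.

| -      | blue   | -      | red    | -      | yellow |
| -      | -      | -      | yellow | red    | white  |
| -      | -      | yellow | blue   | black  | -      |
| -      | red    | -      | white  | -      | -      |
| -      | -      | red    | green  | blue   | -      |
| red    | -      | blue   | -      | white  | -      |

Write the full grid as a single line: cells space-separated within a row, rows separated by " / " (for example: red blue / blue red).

black blue white red green yellow / blue black green yellow red white / white green yellow blue black red / green red black white yellow blue / yellow white red green blue black / red yellow blue black white green

(r1,c5): row 1 has {red,blue,yellow}; column 5 has {red,blue,black,white}, so it must be green.
(r4,c5): row 4 has {red,white}; column 5 has {red,blue,green,black,white}, so it must be yellow.
(r5,c6): row 5 has {red,blue,green}; column 6 has {yellow,white}, so it must be black.
(r6,c4): row 6 has {red,blue,white}; column 4 has {red,blue,green,yellow,white}, so it must be black.
(r6,c6): row 6 has {red,blue,black,white}; column 6 has {yellow,black,white}, so it must be green.
(r3,c6): row 3 has {blue,yellow,black}; column 6 has {green,yellow,black,white}, so it must be red.
(r4,c6): row 4 has {red,yellow,white}; column 6 has {red,green,yellow,black,white}, so it must be blue.
(r6,c2): row 6 has {red,blue,green,black,white}; column 2 has {red,blue}, so it must be yellow.
(r5,c2): row 5 has {red,blue,green,black}; column 2 has {red,blue,yellow}, so it must be white.
(r3,c2): row 3 has {red,blue,yellow,black}; column 2 has {red,blue,yellow,white}, so it must be green.
(r5,c1): row 5 has {red,blue,green,black,white}; column 1 has {red}, so it must be yellow.
(r2,c2): row 2 has {red,yellow,white}; column 2 has {red,blue,green,yellow,white}, so it must be black.
(r2,c3): row 2 has {red,yellow,black,white}; column 3 has {red,blue,yellow}, so it must be green.
(r3,c1): row 3 has {red,blue,green,yellow,black}; column 1 has {red,yellow}, so it must be white.
(r4,c3): row 4 has {red,blue,yellow,white}; column 3 has {red,blue,green,yellow}, so it must be black.
(r1,c1): row 1 has {red,blue,green,yellow}; column 1 has {red,yellow,white}, so it must be black.
(r1,c3): row 1 has {red,blue,green,yellow,black}; column 3 has {red,blue,green,yellow,black}, so it must be white.
(r2,c1): row 2 has {red,green,yellow,black,white}; column 1 has {red,yellow,black,white}, so it must be blue.
(r4,c1): row 4 has {red,blue,yellow,black,white}; column 1 has {red,blue,yellow,black,white}, so it must be green.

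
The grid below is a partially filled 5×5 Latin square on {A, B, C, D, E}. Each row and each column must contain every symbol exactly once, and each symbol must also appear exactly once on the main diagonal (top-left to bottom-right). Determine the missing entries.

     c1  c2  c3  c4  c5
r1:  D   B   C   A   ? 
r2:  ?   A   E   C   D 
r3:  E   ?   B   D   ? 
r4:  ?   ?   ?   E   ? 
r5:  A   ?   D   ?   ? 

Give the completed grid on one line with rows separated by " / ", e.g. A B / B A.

D B C A E / B A E C D / E C B D A / C D A E B / A E D B C

row 1 has {A,B,C,D}; column 5 has {D} — only E is left for (r1,c5).
row 2 has {A,C,D,E}; column 1 has {A,D,E} — only B is left for (r2,c1).
row 3 has {B,D,E}; column 2 has {A,B} — only C is left for (r3,c2).
row 3 has {B,C,D,E}; column 5 has {D,E} — only A is left for (r3,c5).
row 4 has {E}; column 1 has {A,B,D,E} — only C is left for (r4,c1).
row 4 has {C,E}; column 2 has {A,B,C} — only D is left for (r4,c2).
row 4 has {C,D,E}; column 3 has {B,C,D,E} — only A is left for (r4,c3).
row 4 has {A,C,D,E}; column 5 has {A,D,E} — only B is left for (r4,c5).
row 5 has {A,D}; column 2 has {A,B,C,D} — only E is left for (r5,c2).
row 5 has {A,D,E}; column 4 has {A,C,D,E} — only B is left for (r5,c4).
row 5 has {A,B,D,E}; column 5 has {A,B,D,E}; the diagonal has {A,B,D,E} — only C is left for (r5,c5).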